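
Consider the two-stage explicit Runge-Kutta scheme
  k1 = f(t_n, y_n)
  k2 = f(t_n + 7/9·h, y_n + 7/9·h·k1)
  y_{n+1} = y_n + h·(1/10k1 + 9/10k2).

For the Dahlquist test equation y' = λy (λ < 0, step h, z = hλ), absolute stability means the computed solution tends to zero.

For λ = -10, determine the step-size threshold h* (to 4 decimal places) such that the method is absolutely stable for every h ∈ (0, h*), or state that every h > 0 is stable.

On y'=λy, z=hλ:
  k1=λy_n ⇒ h·k1=z·y_n;  k2=λ(1+7/9z)y_n ⇒ h·k2=z(1+7/9z)y_n
  y_{n+1}/y_n = 1 + 1/10z + 9/10z(1+7/9z) = 1 + z + 7/10z²
  R(z) = 1 + z + 7/10z².

Find x<0 with |R(x)|<1.
x=-1.34: |R|=0.9169
R=1: x+7/10x²=0 ⇒ x=−10/7=-1.4286; min R=1−1/(4·7/10)=0.6429>−1
Confirm numerically:
  x=-1.101: |R|=0.74754 <1
  x=-0.770: |R|=0.64503 <1
  x=-0.611: |R|=0.65032 <1
  x=-1.924: |R|=1.66724 >1
  x=-1.780: |R|=1.43788 >1
  x=-1.721: |R|=1.35229 >1
So |R|<1 on (-1.4286, 0).

(-1.4286,0); λ=-10 ⇒ h* = (10/7)/10 = 0.1429.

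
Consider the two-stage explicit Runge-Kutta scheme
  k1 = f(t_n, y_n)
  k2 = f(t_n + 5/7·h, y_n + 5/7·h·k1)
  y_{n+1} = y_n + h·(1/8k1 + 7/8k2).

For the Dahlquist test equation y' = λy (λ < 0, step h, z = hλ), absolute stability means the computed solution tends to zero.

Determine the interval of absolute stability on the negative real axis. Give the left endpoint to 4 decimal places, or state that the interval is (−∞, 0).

With y'=λy (z=hλ):
  k1=λy_n ⇒ h·k1=z·y_n;  k2=λ(1+5/7z)y_n ⇒ h·k2=z(1+5/7z)y_n
  y_{n+1}/y_n = 1 + 1/8z + 7/8z(1+5/7z) = 1 + z + 5/8z²
  R(z) = 1 + z + 5/8z².

Boundary: |R(x)|=1, x<0.
x=-0.43: |R|=0.6856
R=1: x+5/8x²=0 ⇒ x=−8/5=-1.6000; min R=1−1/(4·5/8)=0.6000>−1
Confirm numerically:
  x=-1.120: |R|=0.66400 <1
  x=-0.877: |R|=0.60371 <1
  x=-0.646: |R|=0.61482 <1
  x=-2.024: |R|=1.53636 >1
  x=-1.941: |R|=1.41368 >1
  x=-1.766: |R|=1.18322 >1
Stable set (-1.6000, 0).

(-1.6000, 0).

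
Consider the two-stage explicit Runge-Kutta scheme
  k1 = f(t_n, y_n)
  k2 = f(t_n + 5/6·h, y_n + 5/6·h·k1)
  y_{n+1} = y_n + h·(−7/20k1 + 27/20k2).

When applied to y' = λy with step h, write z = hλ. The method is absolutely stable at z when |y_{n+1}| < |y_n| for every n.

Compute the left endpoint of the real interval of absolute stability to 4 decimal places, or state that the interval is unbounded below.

On y'=λy, z=hλ:
  k1=λy_n ⇒ h·k1=z·y_n;  k2=λ(1+5/6z)y_n ⇒ h·k2=z(1+5/6z)y_n
  y_{n+1}/y_n = 1 − 7/20z + 27/20z(1+5/6z) = 1 + z + 9/8z²
  ⇒ R(z) = 1 + z + 9/8z².

Solve |R(x)|<1 on ℝ⁻.
x=-1.61: |R|=2.3061
R=1: x+9/8x²=0 ⇒ x=−8/9=-0.8889; min R=1−1/(4·9/8)=0.7778>−1
Confirm numerically:
  x=-0.460: |R|=0.77805 <1
  x=-0.450: |R|=0.77781 <1
  x=-0.378: |R|=0.78274 <1
  x=-1.264: |R|=1.53341 >1
  x=-1.204: |R|=1.42682 >1
  x=-0.981: |R|=1.10166 >1
Stable set (-0.8889, 0).

z* = -0.8889.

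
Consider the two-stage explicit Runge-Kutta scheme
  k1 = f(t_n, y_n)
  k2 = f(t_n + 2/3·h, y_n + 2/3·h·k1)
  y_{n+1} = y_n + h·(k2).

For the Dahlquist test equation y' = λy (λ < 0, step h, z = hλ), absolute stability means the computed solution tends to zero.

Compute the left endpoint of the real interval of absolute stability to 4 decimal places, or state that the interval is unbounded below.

Test eqn y'=λy, z=hλ:
  k1=λy_n ⇒ h·k1=z·y_n;  k2=λ(1+2/3z)y_n ⇒ h·k2=z(1+2/3z)y_n
  y_{n+1}/y_n = 1 + z(1+2/3z) = 1 + z + 2/3z²
  ⇒ R(z) = 1 + z + 2/3z².

Boundary: |R(x)|=1, x<0.
x=-0.72: |R|=0.6256
R=1: x+2/3x²=0 ⇒ x=−3/2=-1.5000; min R=1−1/(4·2/3)=0.6250>−1
Confirm numerically:
  x=-1.274: |R|=0.80805 <1
  x=-0.807: |R|=0.62717 <1
  x=-0.796: |R|=0.62641 <1
  x=-0.653: |R|=0.63127 <1
  x=-1.909: |R|=1.52052 >1
  x=-1.658: |R|=1.17464 >1
Stable set (-1.5000, 0).

left endpoint -1.5000.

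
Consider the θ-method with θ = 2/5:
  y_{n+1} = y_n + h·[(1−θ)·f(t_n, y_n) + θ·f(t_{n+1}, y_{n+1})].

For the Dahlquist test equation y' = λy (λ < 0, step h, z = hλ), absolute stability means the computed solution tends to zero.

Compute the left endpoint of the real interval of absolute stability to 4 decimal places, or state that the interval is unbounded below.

left endpoint -10.0000.

Set f=λy, z=hλ:
  y_{n+1} = y_n + z·[3/5·y_n + 2/5·y_{n+1}] ⇒ (1 − 2/5z)y_{n+1} = (1 + 3/5z)y_n
  ⇒ R(z) = (1 + 3/5z)/(1 − 2/5z).

Need |R(x)|<1, x<0.
x=-1.71: |R|=0.0154
R=−1: 1+3/5x = −1+2/5x ⇒ -1/5x=2 ⇒ x=2/(-1/5)=-10.0000
Confirm numerically:
  x=-8.802: |R|=0.94700 <1
  x=-7.864: |R|=0.89695 <1
  x=-4.511: |R|=0.60854 <1
  x=-4.177: |R|=0.56395 <1
  x=-10.379: |R|=1.01471 >1
  x=-10.335: |R|=1.01305 >1
  x=-10.038: |R|=1.00152 >1
So |R|<1 on (-10.0000, 0).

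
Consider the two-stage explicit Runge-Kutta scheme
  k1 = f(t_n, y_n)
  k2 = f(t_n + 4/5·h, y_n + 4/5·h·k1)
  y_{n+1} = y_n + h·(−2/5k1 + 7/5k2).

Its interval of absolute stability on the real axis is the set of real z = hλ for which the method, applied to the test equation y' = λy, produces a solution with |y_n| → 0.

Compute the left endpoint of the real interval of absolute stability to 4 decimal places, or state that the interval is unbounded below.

left endpoint -0.8929.

Test eqn y'=λy, z=hλ:
  k1=λy_n ⇒ h·k1=z·y_n;  k2=λ(1+4/5z)y_n ⇒ h·k2=z(1+4/5z)y_n
  y_{n+1}/y_n = 1 − 2/5z + 7/5z(1+4/5z) = 1 + z + 28/25z²
  R(z) = 1 + z + 28/25z².

Boundary: |R(x)|=1, x<0.
x=-0.72: |R|=0.8606
R=1: x+28/25x²=0 ⇒ x=−25/28=-0.8929; min R=1−1/(4·28/25)=0.7768>−1
Confirm numerically:
  x=-0.802: |R|=0.91839 <1
  x=-0.482: |R|=0.77820 <1
  x=-0.437: |R|=0.77689 <1
  x=-1.418: |R|=1.83401 >1
  x=-1.406: |R|=1.80806 >1
  x=-1.182: |R|=1.38278 >1
So |R|<1 on (-0.8929, 0).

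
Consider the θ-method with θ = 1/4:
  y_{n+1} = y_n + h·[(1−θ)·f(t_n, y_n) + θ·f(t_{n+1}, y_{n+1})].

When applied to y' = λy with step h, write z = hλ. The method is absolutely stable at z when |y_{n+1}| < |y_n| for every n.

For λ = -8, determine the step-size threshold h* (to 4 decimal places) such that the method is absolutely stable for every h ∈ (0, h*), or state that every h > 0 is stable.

(-4.0000,0); λ=-8 ⇒ h* = (4)/8 = 0.5000.

With y'=λy (z=hλ):
  y_{n+1} = y_n + z·[3/4·y_n + 1/4·y_{n+1}] ⇒ (1 − 1/4z)y_{n+1} = (1 + 3/4z)y_n
  R(z) = (1 + 3/4z)/(1 − 1/4z).

Find x<0 with |R(x)|<1.
x=-1.4: |R|=0.0370
R=−1: 1+3/4x = −1+1/4x ⇒ -1/2x=2 ⇒ x=2/(-1/2)=-4.0000
Confirm numerically:
  x=-3.943: |R|=0.98565 <1
  x=-3.067: |R|=0.73596 <1
  x=-2.041: |R|=0.35143 <1
  x=-4.430: |R|=1.10202 >1
  x=-4.354: |R|=1.08475 >1
  x=-4.330: |R|=1.07923 >1
So |R|<1 on (-4.0000, 0).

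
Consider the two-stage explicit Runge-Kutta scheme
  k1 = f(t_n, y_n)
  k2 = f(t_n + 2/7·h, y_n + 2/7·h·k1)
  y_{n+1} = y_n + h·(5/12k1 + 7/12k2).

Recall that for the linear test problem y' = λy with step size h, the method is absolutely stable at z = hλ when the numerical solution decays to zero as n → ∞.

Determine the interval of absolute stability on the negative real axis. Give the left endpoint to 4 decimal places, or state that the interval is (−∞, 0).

On y'=λy, z=hλ:
  k1=λy_n ⇒ h·k1=z·y_n;  k2=λ(1+2/7z)y_n ⇒ h·k2=z(1+2/7z)y_n
  y_{n+1}/y_n = 1 + 5/12z + 7/12z(1+2/7z) = 1 + z + 1/6z²
  ⇒ R(z) = 1 + z + 1/6z².

Find x<0 with |R(x)|<1.
x=-1.38: |R|=0.0626
R=1: x+1/6x²=0 ⇒ x=−6=-6.0000; min R=1−1/(4·1/6)=-0.5000>−1
Confirm numerically:
  x=-5.216: |R|=0.31844 <1
  x=-4.393: |R|=0.17659 <1
  x=-3.838: |R|=0.38296 <1
  x=-6.500: |R|=1.54167 >1
  x=-6.116: |R|=1.11824 >1
Interval (-6.0000, 0).

z∈(-6.0000,0).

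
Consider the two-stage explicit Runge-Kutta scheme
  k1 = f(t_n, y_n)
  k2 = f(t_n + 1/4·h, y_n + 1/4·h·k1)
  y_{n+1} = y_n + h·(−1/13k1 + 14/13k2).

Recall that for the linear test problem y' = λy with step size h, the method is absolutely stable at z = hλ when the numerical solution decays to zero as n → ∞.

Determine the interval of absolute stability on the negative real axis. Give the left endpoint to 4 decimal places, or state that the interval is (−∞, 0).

Test eqn y'=λy, z=hλ:
  k1=λy_n ⇒ h·k1=z·y_n;  k2=λ(1+1/4z)y_n ⇒ h·k2=z(1+1/4z)y_n
  y_{n+1}/y_n = 1 − 1/13z + 14/13z(1+1/4z) = 1 + z + 7/26z²
  ⇒ R(z) = 1 + z + 7/26z².

Boundary: |R(x)|=1, x<0.
x=-1.42: |R|=0.1229
R=1: x+7/26x²=0 ⇒ x=−26/7=-3.7143; min R=1−1/(4·7/26)=0.0714>−1
Confirm numerically:
  x=-3.465: |R|=0.76745 <1
  x=-2.756: |R|=0.28895 <1
  x=-1.764: |R|=0.07376 <1
  x=-4.009: |R|=1.31810 >1
  x=-3.945: |R|=1.24505 >1
So |R|<1 on (-3.7143, 0).

z∈(-3.7143,0).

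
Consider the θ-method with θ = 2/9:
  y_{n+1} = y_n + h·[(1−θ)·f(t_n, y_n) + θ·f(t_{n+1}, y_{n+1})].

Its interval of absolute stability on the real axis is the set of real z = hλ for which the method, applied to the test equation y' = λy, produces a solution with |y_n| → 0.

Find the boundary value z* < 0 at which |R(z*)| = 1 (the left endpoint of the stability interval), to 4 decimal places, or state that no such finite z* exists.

left endpoint -3.6000.

With y'=λy (z=hλ):
  y_{n+1} = y_n + z·[7/9·y_n + 2/9·y_{n+1}] ⇒ (1 − 2/9z)y_{n+1} = (1 + 7/9z)y_n
  Hence R(z) = (1 + 7/9z)/(1 − 2/9z).

Need |R(x)|<1, x<0.
x=-0.78: |R|=0.3352
R=−1: 1+7/9x = −1+2/9x ⇒ -5/9x=2 ⇒ x=2/(-5/9)=-3.6000
Confirm numerically:
  x=-2.913: |R|=0.76831 <1
  x=-2.399: |R|=0.56479 <1
  x=-1.730: |R|=0.24960 <1
  x=-4.069: |R|=1.13683 >1
  x=-3.827: |R|=1.06815 >1
  x=-3.738: |R|=1.04188 >1
Stable set (-3.6000, 0).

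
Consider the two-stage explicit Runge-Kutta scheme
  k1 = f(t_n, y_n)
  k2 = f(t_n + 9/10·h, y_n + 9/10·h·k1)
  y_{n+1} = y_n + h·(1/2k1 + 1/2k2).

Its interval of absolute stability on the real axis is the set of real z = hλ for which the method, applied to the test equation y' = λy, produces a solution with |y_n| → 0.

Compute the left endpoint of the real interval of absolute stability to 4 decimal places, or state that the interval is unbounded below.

z* = -2.2222.

Set f=λy, z=hλ:
  k1=λy_n ⇒ h·k1=z·y_n;  k2=λ(1+9/10z)y_n ⇒ h·k2=z(1+9/10z)y_n
  y_{n+1}/y_n = 1 + 1/2z + 1/2z(1+9/10z) = 1 + z + 9/20z²
  Hence R(z) = 1 + z + 9/20z².

Need |R(x)|<1, x<0.
x=-1.71: |R|=0.6058
R=1: x+9/20x²=0 ⇒ x=−20/9=-2.2222; min R=1−1/(4·9/20)=0.4444>−1
Confirm numerically:
  x=-1.496: |R|=0.51111 <1
  x=-1.402: |R|=0.48252 <1
  x=-0.947: |R|=0.45656 <1
  x=-2.375: |R|=1.16328 >1
  x=-2.270: |R|=1.04881 >1
  x=-2.269: |R|=1.04776 >1
Stable set (-2.2222, 0).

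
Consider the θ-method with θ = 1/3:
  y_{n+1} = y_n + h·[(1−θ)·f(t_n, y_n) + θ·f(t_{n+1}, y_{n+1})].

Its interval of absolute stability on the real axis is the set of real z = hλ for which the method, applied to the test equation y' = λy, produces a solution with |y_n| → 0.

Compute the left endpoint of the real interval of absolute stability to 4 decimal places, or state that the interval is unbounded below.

On y'=λy, z=hλ:
  y_{n+1} = y_n + z·[2/3·y_n + 1/3·y_{n+1}] ⇒ (1 − 1/3z)y_{n+1} = (1 + 2/3z)y_n
  Hence R(z) = (1 + 2/3z)/(1 − 1/3z).

Need |R(x)|<1, x<0.
x=-0.43: |R|=0.6239
R=−1: 1+2/3x = −1+1/3x ⇒ -1/3x=2 ⇒ x=2/(-1/3)=-6.0000
Confirm numerically:
  x=-5.267: |R|=0.91133 <1
  x=-5.089: |R|=0.88738 <1
  x=-4.099: |R|=0.73222 <1
  x=-3.446: |R|=0.60379 <1
  x=-6.524: |R|=1.05502 >1
  x=-6.478: |R|=1.05043 >1
So |R|<1 on (-6.0000, 0).

z* = -6.0000.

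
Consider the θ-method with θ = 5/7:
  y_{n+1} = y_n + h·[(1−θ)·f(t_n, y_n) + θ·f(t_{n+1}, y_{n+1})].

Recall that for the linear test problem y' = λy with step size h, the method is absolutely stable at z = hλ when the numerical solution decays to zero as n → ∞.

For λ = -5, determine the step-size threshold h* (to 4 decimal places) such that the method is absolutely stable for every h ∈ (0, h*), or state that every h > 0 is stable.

Set f=λy, z=hλ:
  y_{n+1} = y_n + z·[2/7·y_n + 5/7·y_{n+1}] ⇒ (1 − 5/7z)y_{n+1} = (1 + 2/7z)y_n
  Hence R(z) = (1 + 2/7z)/(1 − 5/7z).

Find x<0 with |R(x)|<1.
x=-0.73: |R|=0.5202
x=-2: |R|=0.1765
x=-10: |R|=0.2281
x=-100: |R|=0.3807
θ=5/7≥1/2 ⇒ |1+2/7x|<|1−5/7x| ∀x<0 ⇒ stable on all of ℝ⁻.

interval (−∞, 0). Any h>0 works for λ=-5.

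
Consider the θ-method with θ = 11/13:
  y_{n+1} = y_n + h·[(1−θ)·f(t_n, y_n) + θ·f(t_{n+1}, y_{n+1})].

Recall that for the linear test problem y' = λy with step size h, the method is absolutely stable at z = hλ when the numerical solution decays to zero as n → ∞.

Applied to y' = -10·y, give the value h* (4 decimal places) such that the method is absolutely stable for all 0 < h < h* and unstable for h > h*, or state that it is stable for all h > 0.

With y'=λy (z=hλ):
  y_{n+1} = y_n + z·[2/13·y_n + 11/13·y_{n+1}] ⇒ (1 − 11/13z)y_{n+1} = (1 + 2/13z)y_n
  R(z) = (1 + 2/13z)/(1 − 11/13z).

Need |R(x)|<1, x<0.
x=-0.91: |R|=0.4859
x=-2: |R|=0.2571
x=-10: |R|=0.0569
x=-100: |R|=0.1680
θ=11/13≥1/2 ⇒ |1+2/13x|<|1−11/13x| ∀x<0 ⇒ interval (−∞,0).

unbounded; (−∞, 0). Any h>0 works for λ=-10.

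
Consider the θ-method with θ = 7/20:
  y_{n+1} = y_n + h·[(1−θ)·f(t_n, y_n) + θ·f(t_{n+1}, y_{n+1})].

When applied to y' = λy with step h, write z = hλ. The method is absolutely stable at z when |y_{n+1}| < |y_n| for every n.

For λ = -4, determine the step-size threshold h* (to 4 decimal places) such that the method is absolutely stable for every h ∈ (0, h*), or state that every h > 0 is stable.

(-6.6667,0); λ=-4 ⇒ h* = (20/3)/4 = 1.6667.

On y'=λy, z=hλ:
  y_{n+1} = y_n + z·[13/20·y_n + 7/20·y_{n+1}] ⇒ (1 − 7/20z)y_{n+1} = (1 + 13/20z)y_n
  Hence R(z) = (1 + 13/20z)/(1 − 7/20z).

Solve |R(x)|<1 on ℝ⁻.
x=-0.91: |R|=0.3098
R=−1: 1+13/20x = −1+7/20x ⇒ -3/10x=2 ⇒ x=2/(-3/10)=-6.6667
Confirm numerically:
  x=-5.304: |R|=0.85688 <1
  x=-4.976: |R|=0.81500 <1
  x=-2.992: |R|=0.46151 <1
  x=-2.972: |R|=0.45672 <1
  x=-7.260: |R|=1.05027 >1
  x=-7.197: |R|=1.04521 >1
Interval (-6.6667, 0).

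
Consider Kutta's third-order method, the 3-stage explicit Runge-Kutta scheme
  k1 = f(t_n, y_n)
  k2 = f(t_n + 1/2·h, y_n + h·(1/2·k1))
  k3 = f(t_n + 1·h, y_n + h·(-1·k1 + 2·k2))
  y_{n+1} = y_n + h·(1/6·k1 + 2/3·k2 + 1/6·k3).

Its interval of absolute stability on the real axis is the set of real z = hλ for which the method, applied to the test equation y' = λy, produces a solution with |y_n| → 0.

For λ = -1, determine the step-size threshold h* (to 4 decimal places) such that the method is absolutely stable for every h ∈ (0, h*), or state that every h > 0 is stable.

(-2.5127,0); λ=-1 ⇒ h* = 2.5127.

On y'=λy, z=hλ:
  order 3, 3-stage ⇒ R(z)=1+z+z^2/2+z^3/6
  (e.g. R(-1.42)=0.11099, |R|=0.11099)

Solve |R(x)|<1 on ℝ⁻.
x=-1.42: |R|=0.1110
|R(-2.44)|=0.8843 |R(-2.18)|=0.5305 |R(-0.84)|=0.4140
Bisect:
  x_lo=-3.2102 |R|=2.5712  x_hi=-0.2842 |R|=0.7524
  mid=-1.74720 |R|=0.10979 →hi
  mid=-2.47869 |R|=0.94488 →hi
  mid=-2.84444 |R|=1.63467 →lo
  mid=-2.66157 |R|=1.26199 →lo
  mid=-2.57013 |R|=1.09687 →lo
  mid=-2.52441 |R|=1.01928 →lo
  mid=-2.50155 |R|=0.98169 →hi
  mid=-2.51298 |R|=1.00039 →lo
  mid=-2.50727 |R|=0.99101 →hi
  ...
  [-2.51280,-2.51262] ⇒ x*=-2.5127
Interval (-2.5127, 0).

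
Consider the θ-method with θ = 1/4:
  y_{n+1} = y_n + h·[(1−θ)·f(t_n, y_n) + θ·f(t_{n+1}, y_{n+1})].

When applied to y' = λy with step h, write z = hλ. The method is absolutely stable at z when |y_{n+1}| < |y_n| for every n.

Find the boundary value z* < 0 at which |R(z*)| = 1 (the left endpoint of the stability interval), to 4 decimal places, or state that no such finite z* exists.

left endpoint -4.0000.

On y'=λy, z=hλ:
  y_{n+1} = y_n + z·[3/4·y_n + 1/4·y_{n+1}] ⇒ (1 − 1/4z)y_{n+1} = (1 + 3/4z)y_n
  R(z) = (1 + 3/4z)/(1 − 1/4z).

Need |R(x)|<1, x<0.
x=-1.31: |R|=0.0132
R=−1: 1+3/4x = −1+1/4x ⇒ -1/2x=2 ⇒ x=2/(-1/2)=-4.0000
Confirm numerically:
  x=-3.511: |R|=0.86979 <1
  x=-3.132: |R|=0.75659 <1
  x=-2.592: |R|=0.57282 <1
  x=-4.308: |R|=1.07415 >1
  x=-4.097: |R|=1.02396 >1
Stable set (-4.0000, 0).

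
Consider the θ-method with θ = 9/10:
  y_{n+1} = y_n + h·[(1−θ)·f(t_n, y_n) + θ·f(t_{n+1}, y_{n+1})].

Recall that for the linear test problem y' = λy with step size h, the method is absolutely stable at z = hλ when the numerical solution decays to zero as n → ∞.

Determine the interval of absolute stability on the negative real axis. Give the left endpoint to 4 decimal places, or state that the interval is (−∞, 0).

unbounded; (−∞, 0).

Test eqn y'=λy, z=hλ:
  y_{n+1} = y_n + z·[1/10·y_n + 9/10·y_{n+1}] ⇒ (1 − 9/10z)y_{n+1} = (1 + 1/10z)y_n
  Hence R(z) = (1 + 1/10z)/(1 − 9/10z).

Solve |R(x)|<1 on ℝ⁻.
x=-0.64: |R|=0.5939
x=-2: |R|=0.2857
x=-10: |R|=0.0000
x=-100: |R|=0.0989
θ=9/10≥1/2 ⇒ |1+1/10x|<|1−9/10x| ∀x<0 ⇒ unbounded interval.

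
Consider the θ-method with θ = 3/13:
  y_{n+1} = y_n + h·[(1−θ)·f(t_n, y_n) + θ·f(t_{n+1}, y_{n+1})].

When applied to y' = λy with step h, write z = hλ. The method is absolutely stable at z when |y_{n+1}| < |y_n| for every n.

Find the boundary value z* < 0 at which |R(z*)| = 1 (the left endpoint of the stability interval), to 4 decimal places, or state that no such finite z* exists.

left endpoint -3.7143.

Test eqn y'=λy, z=hλ:
  y_{n+1} = y_n + z·[10/13·y_n + 3/13·y_{n+1}] ⇒ (1 − 3/13z)y_{n+1} = (1 + 10/13z)y_n
  ⇒ R(z) = (1 + 10/13z)/(1 − 3/13z).

Need |R(x)|<1, x<0.
x=-1.42: |R|=0.0695
R=−1: 1+10/13x = −1+3/13x ⇒ -7/13x=2 ⇒ x=2/(-7/13)=-3.7143
Confirm numerically:
  x=-3.357: |R|=0.89160 <1
  x=-3.243: |R|=0.85486 <1
  x=-4.139: |R|=1.11697 >1
  x=-4.102: |R|=1.10725 >1
Interval (-3.7143, 0).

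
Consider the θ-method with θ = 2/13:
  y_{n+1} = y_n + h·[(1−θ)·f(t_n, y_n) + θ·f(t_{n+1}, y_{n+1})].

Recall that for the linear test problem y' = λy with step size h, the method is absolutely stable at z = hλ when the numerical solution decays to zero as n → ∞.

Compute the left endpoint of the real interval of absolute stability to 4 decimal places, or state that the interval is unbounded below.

left endpoint -2.8889.

With y'=λy (z=hλ):
  y_{n+1} = y_n + z·[11/13·y_n + 2/13·y_{n+1}] ⇒ (1 − 2/13z)y_{n+1} = (1 + 11/13z)y_n
  so R(z) = (1 + 11/13z)/(1 − 2/13z).

Boundary: |R(x)|=1, x<0.
x=-0.81: |R|=0.2798
R=−1: 1+11/13x = −1+2/13x ⇒ -9/13x=2 ⇒ x=2/(-9/13)=-2.8889
Confirm numerically:
  x=-2.635: |R|=0.87493 <1
  x=-2.088: |R|=0.58034 <1
  x=-2.063: |R|=0.56598 <1
  x=-3.466: |R|=1.26059 >1
  x=-2.987: |R|=1.04654 >1
So |R|<1 on (-2.8889, 0).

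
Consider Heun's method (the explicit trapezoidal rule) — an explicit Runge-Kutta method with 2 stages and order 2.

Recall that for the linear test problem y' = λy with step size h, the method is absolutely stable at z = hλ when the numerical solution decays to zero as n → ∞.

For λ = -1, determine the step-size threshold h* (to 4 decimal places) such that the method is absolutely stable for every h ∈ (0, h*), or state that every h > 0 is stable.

(-2.0000,0); λ=-1 ⇒ h* = 2.0000.

Set f=λy, z=hλ:
  order 2, 2-stage ⇒ R(z)=1+z+z^2/2
  (e.g. R(-0.34)=0.71780, |R|=0.71780)

Boundary: |R(x)|=1, x<0.
x=-0.34: |R|=0.7178
|R(-2.04)|=1.0408 |R(-1.04)|=0.5008 |R(-0.65)|=0.5613
Bisect:
  x_lo=-2.4887 |R|=1.6081  x_hi=-0.2731 |R|=0.7642
  mid=-1.38089 |R|=0.57254 →hi
  mid=-1.93480 |R|=0.93693 →hi
  mid=-2.21176 |R|=1.23418 →lo
  mid=-2.07328 |R|=1.07597 →lo
  mid=-2.00404 |R|=1.00405 →lo
  mid=-1.96942 |R|=0.96989 →hi
  mid=-1.98673 |R|=0.98682 →hi
  mid=-1.99539 |R|=0.99540 →hi
  mid=-1.99972 |R|=0.99972 →hi
  mid=-2.00188 |R|=1.00188 →lo
  ...
  [-2.00012,-1.99999] ⇒ x*=-2.0000
Interval (-2.0000, 0).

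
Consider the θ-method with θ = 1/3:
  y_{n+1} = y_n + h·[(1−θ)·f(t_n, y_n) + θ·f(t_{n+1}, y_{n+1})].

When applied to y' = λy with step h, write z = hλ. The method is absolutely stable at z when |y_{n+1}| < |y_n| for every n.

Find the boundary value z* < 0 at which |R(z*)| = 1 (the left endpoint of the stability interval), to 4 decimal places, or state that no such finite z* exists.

Test eqn y'=λy, z=hλ:
  y_{n+1} = y_n + z·[2/3·y_n + 1/3·y_{n+1}] ⇒ (1 − 1/3z)y_{n+1} = (1 + 2/3z)y_n
  R(z) = (1 + 2/3z)/(1 − 1/3z).

Find x<0 with |R(x)|<1.
x=-1.4: |R|=0.0455
R=−1: 1+2/3x = −1+1/3x ⇒ -1/3x=2 ⇒ x=2/(-1/3)=-6.0000
Confirm numerically:
  x=-5.009: |R|=0.87626 <1
  x=-4.533: |R|=0.80526 <1
  x=-4.430: |R|=0.78869 <1
  x=-3.772: |R|=0.67100 <1
  x=-6.428: |R|=1.04540 >1
  x=-6.145: |R|=1.01586 >1
Interval (-6.0000, 0).

left endpoint -6.0000.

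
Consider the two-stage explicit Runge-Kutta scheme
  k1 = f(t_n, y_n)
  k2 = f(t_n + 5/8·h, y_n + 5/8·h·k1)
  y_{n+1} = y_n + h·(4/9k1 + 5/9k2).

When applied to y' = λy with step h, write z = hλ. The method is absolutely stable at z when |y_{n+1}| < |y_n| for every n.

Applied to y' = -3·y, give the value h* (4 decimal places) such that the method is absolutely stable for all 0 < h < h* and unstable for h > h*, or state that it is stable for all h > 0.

Test eqn y'=λy, z=hλ:
  k1=λy_n ⇒ h·k1=z·y_n;  k2=λ(1+5/8z)y_n ⇒ h·k2=z(1+5/8z)y_n
  y_{n+1}/y_n = 1 + 4/9z + 5/9z(1+5/8z) = 1 + z + 25/72z²
  so R(z) = 1 + z + 25/72z².

Need |R(x)|<1, x<0.
x=-0.43: |R|=0.6342
R=1: x+25/72x²=0 ⇒ x=−72/25=-2.8800; min R=1−1/(4·25/72)=0.2800>−1
Confirm numerically:
  x=-2.372: |R|=0.58161 <1
  x=-2.086: |R|=0.42490 <1
  x=-1.496: |R|=0.28109 <1
  x=-3.328: |R|=1.51769 >1
  x=-3.292: |R|=1.47094 >1
  x=-3.180: |R|=1.33125 >1
So |R|<1 on (-2.8800, 0).

(-2.8800,0); λ=-3 ⇒ h* = (72/25)/3 = 0.9600.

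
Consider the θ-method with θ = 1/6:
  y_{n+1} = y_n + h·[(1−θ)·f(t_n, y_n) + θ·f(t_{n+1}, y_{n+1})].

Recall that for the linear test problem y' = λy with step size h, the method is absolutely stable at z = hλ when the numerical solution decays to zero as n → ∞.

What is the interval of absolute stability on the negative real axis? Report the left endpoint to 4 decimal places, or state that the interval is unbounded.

(-3.0000, 0).

Test eqn y'=λy, z=hλ:
  y_{n+1} = y_n + z·[5/6·y_n + 1/6·y_{n+1}] ⇒ (1 − 1/6z)y_{n+1} = (1 + 5/6z)y_n
  ⇒ R(z) = (1 + 5/6z)/(1 − 1/6z).

Boundary: |R(x)|=1, x<0.
x=-0.9: |R|=0.2174
R=−1: 1+5/6x = −1+1/6x ⇒ -2/3x=2 ⇒ x=2/(-2/3)=-3.0000
Confirm numerically:
  x=-2.666: |R|=0.84583 <1
  x=-1.651: |R|=0.29473 <1
  x=-1.553: |R|=0.23368 <1
  x=-3.359: |R|=1.15344 >1
  x=-3.293: |R|=1.12612 >1
  x=-3.088: |R|=1.03873 >1
So |R|<1 on (-3.0000, 0).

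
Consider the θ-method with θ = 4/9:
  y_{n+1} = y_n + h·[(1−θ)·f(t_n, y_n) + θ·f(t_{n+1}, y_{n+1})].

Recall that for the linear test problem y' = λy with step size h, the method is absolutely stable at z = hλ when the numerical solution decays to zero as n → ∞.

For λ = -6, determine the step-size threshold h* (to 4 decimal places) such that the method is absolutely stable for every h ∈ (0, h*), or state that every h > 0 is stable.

Test eqn y'=λy, z=hλ:
  y_{n+1} = y_n + z·[5/9·y_n + 4/9·y_{n+1}] ⇒ (1 − 4/9z)y_{n+1} = (1 + 5/9z)y_n
  so R(z) = (1 + 5/9z)/(1 − 4/9z).

Need |R(x)|<1, x<0.
x=-0.39: |R|=0.6676
R=−1: 1+5/9x = −1+4/9x ⇒ -1/9x=2 ⇒ x=2/(-1/9)=-18.0000
Confirm numerically:
  x=-15.395: |R|=0.96309 <1
  x=-10.582: |R|=0.85548 <1
  x=-7.446: |R|=0.72788 <1
  x=-18.584: |R|=1.00701 >1
  x=-18.265: |R|=1.00323 >1
Stable set (-18.0000, 0).

(-18.0000,0); λ=-6 ⇒ h* = (18)/6 = 3.0000.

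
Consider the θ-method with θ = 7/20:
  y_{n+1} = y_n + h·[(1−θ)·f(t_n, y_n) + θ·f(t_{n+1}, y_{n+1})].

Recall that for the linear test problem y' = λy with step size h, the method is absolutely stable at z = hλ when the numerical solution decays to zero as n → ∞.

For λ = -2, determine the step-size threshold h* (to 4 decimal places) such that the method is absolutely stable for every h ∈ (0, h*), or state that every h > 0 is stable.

On y'=λy, z=hλ:
  y_{n+1} = y_n + z·[13/20·y_n + 7/20·y_{n+1}] ⇒ (1 − 7/20z)y_{n+1} = (1 + 13/20z)y_n
  ⇒ R(z) = (1 + 13/20z)/(1 − 7/20z).

Need |R(x)|<1, x<0.
x=-1.52: |R|=0.0078
R=−1: 1+13/20x = −1+7/20x ⇒ -3/10x=2 ⇒ x=2/(-3/10)=-6.6667
Confirm numerically:
  x=-5.069: |R|=0.82723 <1
  x=-3.801: |R|=0.63109 <1
  x=-3.037: |R|=0.47216 <1
  x=-7.133: |R|=1.04001 >1
  x=-6.947: |R|=1.02451 >1
  x=-6.892: |R|=1.01981 >1
So |R|<1 on (-6.6667, 0).

(-6.6667,0); λ=-2 ⇒ h* = (20/3)/2 = 3.3333.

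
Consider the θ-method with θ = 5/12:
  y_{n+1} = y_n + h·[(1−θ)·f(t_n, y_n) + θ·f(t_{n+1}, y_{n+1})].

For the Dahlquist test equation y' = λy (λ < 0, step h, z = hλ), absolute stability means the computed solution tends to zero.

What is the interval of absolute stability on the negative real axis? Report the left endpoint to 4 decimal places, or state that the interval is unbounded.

Test eqn y'=λy, z=hλ:
  y_{n+1} = y_n + z·[7/12·y_n + 5/12·y_{n+1}] ⇒ (1 − 5/12z)y_{n+1} = (1 + 7/12z)y_n
  so R(z) = (1 + 7/12z)/(1 − 5/12z).

Need |R(x)|<1, x<0.
x=-0.49: |R|=0.5931
R=−1: 1+7/12x = −1+5/12x ⇒ -1/6x=2 ⇒ x=2/(-1/6)=-12.0000
Confirm numerically:
  x=-11.162: |R|=0.97528 <1
  x=-8.809: |R|=0.88613 <1
  x=-6.895: |R|=0.78031 <1
  x=-6.640: |R|=0.76283 <1
  x=-12.416: |R|=1.01123 >1
  x=-12.359: |R|=1.00973 >1
Stable set (-12.0000, 0).

(-12.0000, 0).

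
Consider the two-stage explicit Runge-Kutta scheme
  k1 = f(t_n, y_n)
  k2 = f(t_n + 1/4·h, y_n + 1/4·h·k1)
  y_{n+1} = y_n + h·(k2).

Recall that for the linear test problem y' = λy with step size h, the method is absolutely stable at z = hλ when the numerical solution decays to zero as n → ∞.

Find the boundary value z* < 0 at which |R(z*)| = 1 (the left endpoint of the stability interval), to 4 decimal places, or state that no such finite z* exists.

left endpoint -4.0000.

Set f=λy, z=hλ:
  k1=λy_n ⇒ h·k1=z·y_n;  k2=λ(1+1/4z)y_n ⇒ h·k2=z(1+1/4z)y_n
  y_{n+1}/y_n = 1 + z(1+1/4z) = 1 + z + 1/4z²
  R(z) = 1 + z + 1/4z².

Boundary: |R(x)|=1, x<0.
x=-1.14: |R|=0.1849
R=1: x+1/4x²=0 ⇒ x=−4=-4.0000; min R=1−1/(4·1/4)=0.0000>−1
Confirm numerically:
  x=-3.913: |R|=0.91489 <1
  x=-2.939: |R|=0.22043 <1
  x=-2.094: |R|=0.00221 <1
  x=-4.472: |R|=1.52770 >1
  x=-4.310: |R|=1.33402 >1
Interval (-4.0000, 0).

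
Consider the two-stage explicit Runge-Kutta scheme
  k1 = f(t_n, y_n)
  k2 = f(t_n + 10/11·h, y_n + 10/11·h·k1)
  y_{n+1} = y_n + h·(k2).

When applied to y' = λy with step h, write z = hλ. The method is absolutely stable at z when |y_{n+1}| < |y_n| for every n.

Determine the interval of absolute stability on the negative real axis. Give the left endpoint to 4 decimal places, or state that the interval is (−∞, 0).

(-1.1000, 0).

With y'=λy (z=hλ):
  k1=λy_n ⇒ h·k1=z·y_n;  k2=λ(1+10/11z)y_n ⇒ h·k2=z(1+10/11z)y_n
  y_{n+1}/y_n = 1 + z(1+10/11z) = 1 + z + 10/11z²
  Hence R(z) = 1 + z + 10/11z².

Boundary: |R(x)|=1, x<0.
x=-1.27: |R|=1.1963
R=1: x+10/11x²=0 ⇒ x=−11/10=-1.1000; min R=1−1/(4·10/11)=0.7250>−1
Confirm numerically:
  x=-1.016: |R|=0.92241 <1
  x=-0.802: |R|=0.78273 <1
  x=-0.531: |R|=0.72533 <1
  x=-0.494: |R|=0.72785 <1
  x=-1.527: |R|=1.59275 >1
  x=-1.298: |R|=1.23364 >1
Stable set (-1.1000, 0).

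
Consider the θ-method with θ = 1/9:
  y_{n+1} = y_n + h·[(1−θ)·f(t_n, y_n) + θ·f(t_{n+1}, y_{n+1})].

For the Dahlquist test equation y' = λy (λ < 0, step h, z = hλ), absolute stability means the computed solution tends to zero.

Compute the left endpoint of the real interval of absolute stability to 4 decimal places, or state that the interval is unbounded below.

left endpoint -2.5714.

Set f=λy, z=hλ:
  y_{n+1} = y_n + z·[8/9·y_n + 1/9·y_{n+1}] ⇒ (1 − 1/9z)y_{n+1} = (1 + 8/9z)y_n
  Hence R(z) = (1 + 8/9z)/(1 − 1/9z).

Find x<0 with |R(x)|<1.
x=-1.27: |R|=0.1130
R=−1: 1+8/9x = −1+1/9x ⇒ -7/9x=2 ⇒ x=2/(-7/9)=-2.5714
Confirm numerically:
  x=-2.110: |R|=0.70927 <1
  x=-1.668: |R|=0.40720 <1
  x=-1.650: |R|=0.39437 <1
  x=-3.068: |R|=1.28803 >1
  x=-2.945: |R|=1.21892 >1
Interval (-2.5714, 0).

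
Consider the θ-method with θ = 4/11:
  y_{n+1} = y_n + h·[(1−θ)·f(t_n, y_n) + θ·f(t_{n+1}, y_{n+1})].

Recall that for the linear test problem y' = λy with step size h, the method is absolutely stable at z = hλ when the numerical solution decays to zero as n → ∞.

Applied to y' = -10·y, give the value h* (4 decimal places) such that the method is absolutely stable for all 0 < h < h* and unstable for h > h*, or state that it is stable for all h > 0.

(-7.3333,0); λ=-10 ⇒ h* = (22/3)/10 = 0.7333.

Test eqn y'=λy, z=hλ:
  y_{n+1} = y_n + z·[7/11·y_n + 4/11·y_{n+1}] ⇒ (1 − 4/11z)y_{n+1} = (1 + 7/11z)y_n
  so R(z) = (1 + 7/11z)/(1 − 4/11z).

Boundary: |R(x)|=1, x<0.
x=-0.5: |R|=0.5769
R=−1: 1+7/11x = −1+4/11x ⇒ -3/11x=2 ⇒ x=2/(-3/11)=-7.3333
Confirm numerically:
  x=-7.078: |R|=0.98051 <1
  x=-5.088: |R|=0.78515 <1
  x=-5.076: |R|=0.78367 <1
  x=-4.696: |R|=0.73435 <1
  x=-7.765: |R|=1.03079 >1
  x=-7.755: |R|=1.03010 >1
  x=-7.600: |R|=1.01932 >1
So |R|<1 on (-7.3333, 0).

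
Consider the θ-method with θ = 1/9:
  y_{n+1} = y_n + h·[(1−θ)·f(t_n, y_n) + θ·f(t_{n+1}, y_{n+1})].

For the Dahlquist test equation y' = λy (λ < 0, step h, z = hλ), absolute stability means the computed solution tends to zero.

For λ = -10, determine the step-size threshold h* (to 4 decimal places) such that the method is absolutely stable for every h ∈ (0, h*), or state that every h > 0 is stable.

(-2.5714,0); λ=-10 ⇒ h* = (18/7)/10 = 0.2571.

Set f=λy, z=hλ:
  y_{n+1} = y_n + z·[8/9·y_n + 1/9·y_{n+1}] ⇒ (1 − 1/9z)y_{n+1} = (1 + 8/9z)y_n
  R(z) = (1 + 8/9z)/(1 − 1/9z).

Find x<0 with |R(x)|<1.
x=-1.2: |R|=0.0588
R=−1: 1+8/9x = −1+1/9x ⇒ -7/9x=2 ⇒ x=2/(-7/9)=-2.5714
Confirm numerically:
  x=-2.219: |R|=0.78011 <1
  x=-2.007: |R|=0.64105 <1
  x=-1.030: |R|=0.07577 <1
  x=-3.128: |R|=1.32124 >1
  x=-3.016: |R|=1.25899 >1
  x=-2.860: |R|=1.17032 >1
So |R|<1 on (-2.5714, 0).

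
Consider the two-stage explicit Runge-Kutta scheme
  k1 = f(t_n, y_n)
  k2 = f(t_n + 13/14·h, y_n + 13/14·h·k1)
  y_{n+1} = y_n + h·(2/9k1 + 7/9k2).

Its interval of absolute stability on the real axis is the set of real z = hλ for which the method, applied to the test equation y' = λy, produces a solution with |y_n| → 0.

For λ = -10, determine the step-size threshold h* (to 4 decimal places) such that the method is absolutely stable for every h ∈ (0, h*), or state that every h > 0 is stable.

(-1.3846,0); λ=-10 ⇒ h* = (18/13)/10 = 0.1385.

Set f=λy, z=hλ:
  k1=λy_n ⇒ h·k1=z·y_n;  k2=λ(1+13/14z)y_n ⇒ h·k2=z(1+13/14z)y_n
  y_{n+1}/y_n = 1 + 2/9z + 7/9z(1+13/14z) = 1 + z + 13/18z²
  Hence R(z) = 1 + z + 13/18z².

Solve |R(x)|<1 on ℝ⁻.
x=-0.46: |R|=0.6928
R=1: x+13/18x²=0 ⇒ x=−18/13=-1.3846; min R=1−1/(4·13/18)=0.6538>−1
Confirm numerically:
  x=-1.316: |R|=0.93478 <1
  x=-1.228: |R|=0.86110 <1
  x=-0.786: |R|=0.66019 <1
  x=-1.695: |R|=1.37996 >1
  x=-1.589: |R|=1.23455 >1
Interval (-1.3846, 0).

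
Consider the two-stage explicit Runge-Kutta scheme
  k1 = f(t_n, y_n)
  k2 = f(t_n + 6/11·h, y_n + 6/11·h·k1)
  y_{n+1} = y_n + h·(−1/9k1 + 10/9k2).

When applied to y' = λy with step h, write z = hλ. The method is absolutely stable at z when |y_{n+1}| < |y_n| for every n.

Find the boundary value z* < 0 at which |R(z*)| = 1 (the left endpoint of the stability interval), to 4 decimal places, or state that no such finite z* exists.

left endpoint -1.6500.

On y'=λy, z=hλ:
  k1=λy_n ⇒ h·k1=z·y_n;  k2=λ(1+6/11z)y_n ⇒ h·k2=z(1+6/11z)y_n
  y_{n+1}/y_n = 1 − 1/9z + 10/9z(1+6/11z) = 1 + z + 20/33z²
  Hence R(z) = 1 + z + 20/33z².

Need |R(x)|<1, x<0.
x=-1.63: |R|=0.9802
R=1: x+20/33x²=0 ⇒ x=−33/20=-1.6500; min R=1−1/(4·20/33)=0.5875>−1
Confirm numerically:
  x=-1.338: |R|=0.74700 <1
  x=-1.121: |R|=0.64060 <1
  x=-0.940: |R|=0.59552 <1
  x=-2.118: |R|=1.60074 >1
  x=-2.043: |R|=1.48661 >1
So |R|<1 on (-1.6500, 0).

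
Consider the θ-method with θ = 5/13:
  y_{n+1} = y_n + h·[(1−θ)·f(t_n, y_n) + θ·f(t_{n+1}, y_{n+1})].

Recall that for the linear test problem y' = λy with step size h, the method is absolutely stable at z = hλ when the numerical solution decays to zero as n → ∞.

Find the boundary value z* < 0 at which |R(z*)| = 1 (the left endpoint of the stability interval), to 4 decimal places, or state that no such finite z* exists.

z* = -8.6667.

Test eqn y'=λy, z=hλ:
  y_{n+1} = y_n + z·[8/13·y_n + 5/13·y_{n+1}] ⇒ (1 − 5/13z)y_{n+1} = (1 + 8/13z)y_n
  Hence R(z) = (1 + 8/13z)/(1 − 5/13z).

Solve |R(x)|<1 on ℝ⁻.
x=-0.53: |R|=0.5597
R=−1: 1+8/13x = −1+5/13x ⇒ -3/13x=2 ⇒ x=2/(-3/13)=-8.6667
Confirm numerically:
  x=-7.383: |R|=0.92285 <1
  x=-6.382: |R|=0.84738 <1
  x=-6.167: |R|=0.82893 <1
  x=-5.453: |R|=0.76056 <1
  x=-9.248: |R|=1.02944 >1
  x=-9.127: |R|=1.02355 >1
  x=-8.828: |R|=1.00847 >1
Stable set (-8.6667, 0).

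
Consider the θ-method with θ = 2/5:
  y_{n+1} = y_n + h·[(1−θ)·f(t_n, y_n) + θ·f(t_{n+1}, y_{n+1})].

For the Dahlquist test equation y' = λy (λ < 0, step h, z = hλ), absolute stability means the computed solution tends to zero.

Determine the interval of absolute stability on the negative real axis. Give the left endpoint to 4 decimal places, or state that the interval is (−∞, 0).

z∈(-10.0000,0).

With y'=λy (z=hλ):
  y_{n+1} = y_n + z·[3/5·y_n + 2/5·y_{n+1}] ⇒ (1 − 2/5z)y_{n+1} = (1 + 3/5z)y_n
  so R(z) = (1 + 3/5z)/(1 − 2/5z).

Need |R(x)|<1, x<0.
x=-0.36: |R|=0.6853
R=−1: 1+3/5x = −1+2/5x ⇒ -1/5x=2 ⇒ x=2/(-1/5)=-10.0000
Confirm numerically:
  x=-9.306: |R|=0.97061 <1
  x=-8.276: |R|=0.92001 <1
  x=-7.608: |R|=0.88168 <1
  x=-6.746: |R|=0.82403 <1
  x=-10.535: |R|=1.02052 >1
  x=-10.215: |R|=1.00845 >1
Stable set (-10.0000, 0).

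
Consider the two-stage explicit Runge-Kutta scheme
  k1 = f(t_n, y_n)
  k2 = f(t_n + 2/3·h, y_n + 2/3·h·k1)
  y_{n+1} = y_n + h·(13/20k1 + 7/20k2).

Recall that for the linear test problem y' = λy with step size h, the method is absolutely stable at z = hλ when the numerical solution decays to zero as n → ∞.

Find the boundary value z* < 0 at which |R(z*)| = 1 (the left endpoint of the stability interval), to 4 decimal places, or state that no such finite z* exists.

Test eqn y'=λy, z=hλ:
  k1=λy_n ⇒ h·k1=z·y_n;  k2=λ(1+2/3z)y_n ⇒ h·k2=z(1+2/3z)y_n
  y_{n+1}/y_n = 1 + 13/20z + 7/20z(1+2/3z) = 1 + z + 7/30z²
  so R(z) = 1 + z + 7/30z².

Need |R(x)|<1, x<0.
x=-1.07: |R|=0.1971
R=1: x+7/30x²=0 ⇒ x=−30/7=-4.2857; min R=1−1/(4·7/30)=-0.0714>−1
Confirm numerically:
  x=-4.046: |R|=0.77369 <1
  x=-3.615: |R|=0.43425 <1
  x=-3.094: |R|=0.13966 <1
  x=-1.779: |R|=0.04054 <1
  x=-4.418: |R|=1.13637 >1
  x=-4.329: |R|=1.04372 >1
Interval (-4.2857, 0).

left endpoint -4.2857.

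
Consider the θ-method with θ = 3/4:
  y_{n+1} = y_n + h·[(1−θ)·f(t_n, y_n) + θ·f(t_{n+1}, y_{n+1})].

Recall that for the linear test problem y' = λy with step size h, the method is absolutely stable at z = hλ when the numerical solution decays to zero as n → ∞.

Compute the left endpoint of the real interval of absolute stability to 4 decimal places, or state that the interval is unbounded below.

With y'=λy (z=hλ):
  y_{n+1} = y_n + z·[1/4·y_n + 3/4·y_{n+1}] ⇒ (1 − 3/4z)y_{n+1} = (1 + 1/4z)y_n
  R(z) = (1 + 1/4z)/(1 − 3/4z).

Find x<0 with |R(x)|<1.
x=-0.38: |R|=0.7043
x=-2: |R|=0.2000
x=-10: |R|=0.1765
x=-100: |R|=0.3158
θ=3/4≥1/2 ⇒ |1+1/4x|<|1−3/4x| ∀x<0 ⇒ interval (−∞,0).

(−∞, 0) — no finite endpoint.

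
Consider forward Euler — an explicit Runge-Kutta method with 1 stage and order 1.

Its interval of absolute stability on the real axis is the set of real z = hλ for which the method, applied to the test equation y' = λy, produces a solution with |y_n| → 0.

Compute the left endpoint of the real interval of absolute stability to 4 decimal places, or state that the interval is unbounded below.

left endpoint -2.0000.

With y'=λy (z=hλ):
  order 1, 1-stage ⇒ R(z)=1+z
  (e.g. R(-0.38)=0.62000, |R|=0.62000)

Solve |R(x)|<1 on ℝ⁻.
x=-0.38: |R|=0.6200
|R(-1.62)|=0.6200 |R(-1.5)|=0.5000 |R(-0.85)|=0.1500
Bisect:
  x_lo=-2.8672 |R|=1.8672  x_hi=-0.3763 |R|=0.6237
  mid=-1.62173 |R|=0.62173 →hi
  mid=-2.24445 |R|=1.24445 →lo
  mid=-1.93309 |R|=0.93309 →hi
  mid=-2.08877 |R|=1.08877 →lo
  mid=-2.01093 |R|=1.01093 →lo
  mid=-1.97201 |R|=0.97201 →hi
  mid=-1.99147 |R|=0.99147 →hi
  mid=-2.00120 |R|=1.00120 →lo
  mid=-1.99634 |R|=0.99634 →hi
  ...
  [-2.00014,-1.99998] ⇒ x*=-2.0000
Stable set (-2.0000, 0).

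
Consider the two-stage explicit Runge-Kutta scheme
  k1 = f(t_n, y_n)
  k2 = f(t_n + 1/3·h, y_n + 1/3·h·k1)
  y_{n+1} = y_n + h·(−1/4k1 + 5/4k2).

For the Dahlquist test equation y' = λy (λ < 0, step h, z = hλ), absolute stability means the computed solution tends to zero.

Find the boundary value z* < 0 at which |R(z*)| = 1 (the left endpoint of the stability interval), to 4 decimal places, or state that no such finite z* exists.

z* = -2.4000.

On y'=λy, z=hλ:
  k1=λy_n ⇒ h·k1=z·y_n;  k2=λ(1+1/3z)y_n ⇒ h·k2=z(1+1/3z)y_n
  y_{n+1}/y_n = 1 − 1/4z + 5/4z(1+1/3z) = 1 + z + 5/12z²
  R(z) = 1 + z + 5/12z².

Need |R(x)|<1, x<0.
x=-1.12: |R|=0.4027
R=1: x+5/12x²=0 ⇒ x=−12/5=-2.4000; min R=1−1/(4·5/12)=0.4000>−1
Confirm numerically:
  x=-2.217: |R|=0.83095 <1
  x=-1.908: |R|=0.60886 <1
  x=-1.203: |R|=0.40000 <1
  x=-1.021: |R|=0.41335 <1
  x=-2.677: |R|=1.30897 >1
  x=-2.444: |R|=1.04481 >1
So |R|<1 on (-2.4000, 0).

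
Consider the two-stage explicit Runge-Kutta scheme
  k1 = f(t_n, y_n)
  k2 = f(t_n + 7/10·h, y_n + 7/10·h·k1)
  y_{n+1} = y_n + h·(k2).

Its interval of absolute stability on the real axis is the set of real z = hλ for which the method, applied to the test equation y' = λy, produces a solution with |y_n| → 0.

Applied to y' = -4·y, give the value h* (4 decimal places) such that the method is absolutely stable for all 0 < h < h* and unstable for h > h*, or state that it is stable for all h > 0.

(-1.4286,0); λ=-4 ⇒ h* = (10/7)/4 = 0.3571.

Set f=λy, z=hλ:
  k1=λy_n ⇒ h·k1=z·y_n;  k2=λ(1+7/10z)y_n ⇒ h·k2=z(1+7/10z)y_n
  y_{n+1}/y_n = 1 + z(1+7/10z) = 1 + z + 7/10z²
  so R(z) = 1 + z + 7/10z².

Boundary: |R(x)|=1, x<0.
x=-0.84: |R|=0.6539
R=1: x+7/10x²=0 ⇒ x=−10/7=-1.4286; min R=1−1/(4·7/10)=0.6429>−1
Confirm numerically:
  x=-0.943: |R|=0.67947 <1
  x=-0.768: |R|=0.64488 <1
  x=-0.708: |R|=0.64288 <1
  x=-2.014: |R|=1.82534 >1
  x=-1.743: |R|=1.38363 >1
  x=-1.505: |R|=1.08052 >1
Interval (-1.4286, 0).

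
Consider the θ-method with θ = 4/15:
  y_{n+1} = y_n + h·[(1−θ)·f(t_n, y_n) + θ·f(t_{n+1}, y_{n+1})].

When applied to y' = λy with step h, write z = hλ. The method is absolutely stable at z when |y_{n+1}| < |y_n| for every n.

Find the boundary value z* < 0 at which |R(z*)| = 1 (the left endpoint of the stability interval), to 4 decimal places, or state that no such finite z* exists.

With y'=λy (z=hλ):
  y_{n+1} = y_n + z·[11/15·y_n + 4/15·y_{n+1}] ⇒ (1 − 4/15z)y_{n+1} = (1 + 11/15z)y_n
  ⇒ R(z) = (1 + 11/15z)/(1 − 4/15z).

Need |R(x)|<1, x<0.
x=-1.7: |R|=0.1697
R=−1: 1+11/15x = −1+4/15x ⇒ -7/15x=2 ⇒ x=2/(-7/15)=-4.2857
Confirm numerically:
  x=-3.483: |R|=0.80579 <1
  x=-3.423: |R|=0.78952 <1
  x=-2.674: |R|=0.56094 <1
  x=-4.595: |R|=1.06486 >1
  x=-4.527: |R|=1.05101 >1
Stable set (-4.2857, 0).

z* = -4.2857.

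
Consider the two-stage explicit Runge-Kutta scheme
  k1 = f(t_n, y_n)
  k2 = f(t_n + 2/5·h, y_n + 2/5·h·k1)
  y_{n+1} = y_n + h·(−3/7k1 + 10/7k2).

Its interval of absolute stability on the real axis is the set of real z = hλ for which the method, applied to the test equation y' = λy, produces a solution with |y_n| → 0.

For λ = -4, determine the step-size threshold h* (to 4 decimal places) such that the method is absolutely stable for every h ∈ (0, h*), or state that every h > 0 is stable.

(-1.7500,0); λ=-4 ⇒ h* = (7/4)/4 = 0.4375.

With y'=λy (z=hλ):
  k1=λy_n ⇒ h·k1=z·y_n;  k2=λ(1+2/5z)y_n ⇒ h·k2=z(1+2/5z)y_n
  y_{n+1}/y_n = 1 − 3/7z + 10/7z(1+2/5z) = 1 + z + 4/7z²
  Hence R(z) = 1 + z + 4/7z².

Find x<0 with |R(x)|<1.
x=-0.41: |R|=0.6861
R=1: x+4/7x²=0 ⇒ x=−7/4=-1.7500; min R=1−1/(4·4/7)=0.5625>−1
Confirm numerically:
  x=-1.544: |R|=0.81825 <1
  x=-0.982: |R|=0.56904 <1
  x=-0.819: |R|=0.56429 <1
  x=-1.894: |R|=1.15585 >1
  x=-1.808: |R|=1.05992 >1
  x=-1.802: |R|=1.05355 >1
So |R|<1 on (-1.7500, 0).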